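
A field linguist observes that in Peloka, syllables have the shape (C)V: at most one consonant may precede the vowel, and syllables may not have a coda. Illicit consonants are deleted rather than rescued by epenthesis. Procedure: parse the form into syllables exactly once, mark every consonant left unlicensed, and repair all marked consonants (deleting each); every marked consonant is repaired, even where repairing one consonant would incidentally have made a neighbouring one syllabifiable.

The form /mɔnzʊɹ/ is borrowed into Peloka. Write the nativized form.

Under (C)V, the unsyllabifiable consonants are /n/, /ɹ/ (no codas are permitted; onsets are limited to one consonant).
Each unlicensed consonant is deleted: /n/, /ɹ/.

mɔzʊ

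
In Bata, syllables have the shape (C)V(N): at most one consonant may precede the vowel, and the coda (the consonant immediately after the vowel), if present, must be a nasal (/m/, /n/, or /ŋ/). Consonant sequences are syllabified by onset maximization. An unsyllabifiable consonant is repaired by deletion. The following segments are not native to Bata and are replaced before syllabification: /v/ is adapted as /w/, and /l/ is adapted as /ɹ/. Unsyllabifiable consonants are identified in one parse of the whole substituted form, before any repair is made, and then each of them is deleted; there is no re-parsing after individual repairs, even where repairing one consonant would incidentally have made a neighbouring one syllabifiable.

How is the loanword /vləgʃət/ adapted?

Substitution: /v/ → /w/, /l/ → /ɹ/, giving /wɹəgʃət/.
Syllabifying with onset maximization leaves /w/, /g/, /t/ stranded (only a nasal (/m/, /n/, or /ŋ/) is licensed in coda position; onsets are limited to one consonant).
Deletion applies to /w/, /g/, /t/.

ɹəʃə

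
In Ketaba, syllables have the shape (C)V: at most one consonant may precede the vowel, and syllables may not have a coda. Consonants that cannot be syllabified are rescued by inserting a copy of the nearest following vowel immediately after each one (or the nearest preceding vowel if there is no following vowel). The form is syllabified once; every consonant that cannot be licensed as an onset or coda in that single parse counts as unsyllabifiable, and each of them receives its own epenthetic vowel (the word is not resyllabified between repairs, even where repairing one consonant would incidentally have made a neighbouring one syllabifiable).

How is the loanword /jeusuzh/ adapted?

jeusuzuhu

The consonants /z/, /h/ cannot be parsed into a legal (C)V syllable (no codas are permitted; onsets are limited to one consonant).
Inserting the epenthetic vowel yields /z/ → /zu/, /h/ → /hu/.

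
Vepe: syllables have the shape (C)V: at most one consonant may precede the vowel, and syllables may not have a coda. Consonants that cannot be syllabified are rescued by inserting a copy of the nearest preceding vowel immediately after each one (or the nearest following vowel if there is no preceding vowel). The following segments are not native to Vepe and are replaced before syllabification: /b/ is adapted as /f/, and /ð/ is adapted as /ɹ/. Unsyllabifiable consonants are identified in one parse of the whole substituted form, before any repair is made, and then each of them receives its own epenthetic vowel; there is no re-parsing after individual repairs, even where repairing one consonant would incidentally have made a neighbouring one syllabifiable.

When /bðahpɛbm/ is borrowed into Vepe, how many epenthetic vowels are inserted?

4

After substitution the input is /fɹahpɛfm/.
The unsyllabifiable consonants are /f/, /h/, /f/, /m/; each receives one epenthetic vowel.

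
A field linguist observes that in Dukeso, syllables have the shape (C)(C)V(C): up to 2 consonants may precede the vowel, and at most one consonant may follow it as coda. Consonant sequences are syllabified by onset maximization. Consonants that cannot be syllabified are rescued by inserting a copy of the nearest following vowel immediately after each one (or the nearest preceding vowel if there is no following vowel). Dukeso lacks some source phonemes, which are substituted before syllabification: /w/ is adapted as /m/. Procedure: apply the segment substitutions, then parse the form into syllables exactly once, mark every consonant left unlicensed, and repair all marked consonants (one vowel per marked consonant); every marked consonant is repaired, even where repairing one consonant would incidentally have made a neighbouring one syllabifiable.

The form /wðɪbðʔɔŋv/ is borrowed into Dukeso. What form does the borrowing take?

Substitution: /w/ → /m/, giving /mðɪbðʔɔŋv/.
Under (C)(C)V(C), the unsyllabifiable consonants are /v/ (at most one coda consonant is licensed; onsets may contain at most 2 consonants).
Each unlicensed consonant becomes the onset of a new syllable: /v/ → /vɔ/.

mðɪbðʔɔŋvɔ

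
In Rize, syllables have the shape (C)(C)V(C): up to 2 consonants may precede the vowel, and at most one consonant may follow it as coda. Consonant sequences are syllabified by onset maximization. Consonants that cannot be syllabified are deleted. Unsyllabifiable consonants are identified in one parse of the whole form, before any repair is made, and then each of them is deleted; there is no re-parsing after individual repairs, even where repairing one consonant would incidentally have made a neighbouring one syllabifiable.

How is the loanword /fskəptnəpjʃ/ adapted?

The consonants /f/, /j/, /ʃ/ cannot be parsed into a legal (C)(C)V(C) syllable (at most one coda consonant is licensed; onsets may contain at most 2 consonants).
Deleting the stranded consonants removes /f/, /j/, /ʃ/.

skəptnəp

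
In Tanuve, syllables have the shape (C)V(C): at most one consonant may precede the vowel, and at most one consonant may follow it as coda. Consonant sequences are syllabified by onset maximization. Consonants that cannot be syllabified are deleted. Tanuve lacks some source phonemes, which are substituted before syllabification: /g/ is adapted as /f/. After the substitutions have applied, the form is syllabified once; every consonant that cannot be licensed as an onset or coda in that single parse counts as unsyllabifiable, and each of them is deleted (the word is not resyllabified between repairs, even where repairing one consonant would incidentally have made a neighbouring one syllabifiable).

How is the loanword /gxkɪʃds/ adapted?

kɪʃ

Substitution: /g/ → /f/, giving /fxkɪʃds/.
Under (C)V(C), the unsyllabifiable consonants are /f/, /x/, /d/, /s/ (at most one coda consonant is licensed; onsets are limited to one consonant).
Deletion applies to /f/, /x/, /d/, /s/.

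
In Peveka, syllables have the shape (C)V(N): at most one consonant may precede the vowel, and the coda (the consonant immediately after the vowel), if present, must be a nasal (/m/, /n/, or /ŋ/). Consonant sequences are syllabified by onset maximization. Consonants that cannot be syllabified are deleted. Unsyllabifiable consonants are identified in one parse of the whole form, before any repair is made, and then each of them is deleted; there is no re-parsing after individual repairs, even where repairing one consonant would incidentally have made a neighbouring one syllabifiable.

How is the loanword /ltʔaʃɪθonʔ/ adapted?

ʔaʃɪθon

The consonants /l/, /t/, /ʔ/ cannot be parsed into a legal (C)V(N) syllable (only a nasal (/m/, /n/, or /ŋ/) is licensed in coda position; onsets are limited to one consonant).
Deletion applies to /l/, /t/, /ʔ/.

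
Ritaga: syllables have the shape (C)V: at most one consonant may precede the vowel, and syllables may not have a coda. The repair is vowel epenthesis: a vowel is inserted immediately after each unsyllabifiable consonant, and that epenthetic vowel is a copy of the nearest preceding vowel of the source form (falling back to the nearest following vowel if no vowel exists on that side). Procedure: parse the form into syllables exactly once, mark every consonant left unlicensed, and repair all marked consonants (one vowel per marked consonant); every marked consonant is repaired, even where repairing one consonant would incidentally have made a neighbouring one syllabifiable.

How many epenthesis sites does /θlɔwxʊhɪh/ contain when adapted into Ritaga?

The unsyllabifiable consonants are /θ/, /w/, /h/; each receives one epenthetic vowel.

3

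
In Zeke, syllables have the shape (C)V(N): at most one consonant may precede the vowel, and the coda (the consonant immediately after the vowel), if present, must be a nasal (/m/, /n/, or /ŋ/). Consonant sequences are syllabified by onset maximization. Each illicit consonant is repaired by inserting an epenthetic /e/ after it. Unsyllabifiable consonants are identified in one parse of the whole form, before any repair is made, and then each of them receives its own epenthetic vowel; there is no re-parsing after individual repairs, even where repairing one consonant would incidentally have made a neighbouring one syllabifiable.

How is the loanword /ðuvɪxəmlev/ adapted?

ðuvɪxəmleve

Under (C)V(N), the unsyllabifiable consonants are /v/ (only a nasal (/m/, /n/, or /ŋ/) is licensed in coda position; onsets are limited to one consonant).
Epenthesis after each stranded consonant: /v/ → /ve/.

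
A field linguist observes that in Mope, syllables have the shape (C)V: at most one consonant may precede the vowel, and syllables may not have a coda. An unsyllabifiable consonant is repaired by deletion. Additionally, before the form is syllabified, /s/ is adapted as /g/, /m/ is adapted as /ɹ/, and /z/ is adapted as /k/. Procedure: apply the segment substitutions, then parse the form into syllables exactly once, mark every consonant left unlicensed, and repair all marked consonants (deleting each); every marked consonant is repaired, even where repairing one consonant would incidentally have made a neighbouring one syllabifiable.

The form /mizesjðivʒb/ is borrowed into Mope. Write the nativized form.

ɹikeði

Substitution: /m/ → /ɹ/, /z/ → /k/, /s/ → /g/, giving /ɹikegjðivʒb/.
The consonants /g/, /j/, /v/, /ʒ/, /b/ cannot be parsed into a legal (C)V syllable (no codas are permitted; onsets are limited to one consonant).
Each unlicensed consonant is deleted: /g/, /j/, /v/, /ʒ/, /b/.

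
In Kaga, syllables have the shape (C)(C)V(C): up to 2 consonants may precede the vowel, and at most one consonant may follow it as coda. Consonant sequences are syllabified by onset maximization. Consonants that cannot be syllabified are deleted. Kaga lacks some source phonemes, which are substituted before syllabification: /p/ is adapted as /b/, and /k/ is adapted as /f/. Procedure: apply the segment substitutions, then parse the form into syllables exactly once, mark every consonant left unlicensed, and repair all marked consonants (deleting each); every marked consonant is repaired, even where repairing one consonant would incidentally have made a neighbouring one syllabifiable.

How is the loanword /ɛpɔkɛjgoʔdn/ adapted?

Substitution: /p/ → /b/, /k/ → /f/, giving /ɛbɔfɛjgoʔdn/.
Syllabifying with onset maximization leaves /d/, /n/ stranded (at most one coda consonant is licensed; onsets may contain at most 2 consonants).
Deleting the stranded consonants removes /d/, /n/.

ɛbɔfɛjgoʔ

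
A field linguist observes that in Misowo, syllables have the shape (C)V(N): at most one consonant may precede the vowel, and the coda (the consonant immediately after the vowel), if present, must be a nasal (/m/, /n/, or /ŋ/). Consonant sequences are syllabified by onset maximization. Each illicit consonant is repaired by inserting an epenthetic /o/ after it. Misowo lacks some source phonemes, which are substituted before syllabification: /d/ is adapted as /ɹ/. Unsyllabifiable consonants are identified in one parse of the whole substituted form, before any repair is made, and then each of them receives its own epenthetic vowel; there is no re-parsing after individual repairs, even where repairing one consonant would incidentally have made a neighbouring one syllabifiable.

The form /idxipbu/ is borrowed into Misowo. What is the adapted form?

Substitution: /d/ → /ɹ/, giving /iɹxipbu/.
Under (C)V(N), the unsyllabifiable consonants are /ɹ/, /p/ (only a nasal (/m/, /n/, or /ŋ/) is licensed in coda position; onsets are limited to one consonant).
Epenthesis after each stranded consonant: /ɹ/ → /ɹo/, /p/ → /po/.

iɹoxipobu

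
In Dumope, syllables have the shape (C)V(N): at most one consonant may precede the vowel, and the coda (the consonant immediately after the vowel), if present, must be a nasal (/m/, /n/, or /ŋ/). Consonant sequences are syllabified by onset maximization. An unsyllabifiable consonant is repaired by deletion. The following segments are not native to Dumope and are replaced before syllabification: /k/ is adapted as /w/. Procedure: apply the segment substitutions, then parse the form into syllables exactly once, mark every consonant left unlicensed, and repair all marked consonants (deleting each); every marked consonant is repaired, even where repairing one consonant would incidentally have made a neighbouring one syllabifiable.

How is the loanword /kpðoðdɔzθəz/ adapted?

Substitution: /k/ → /w/, giving /wpðoðdɔzθəz/.
Under (C)V(N), the unsyllabifiable consonants are /w/, /p/, /ð/, /z/, /z/ (only a nasal (/m/, /n/, or /ŋ/) is licensed in coda position; onsets are limited to one consonant).
Each unlicensed consonant is deleted: /w/, /p/, /ð/, /z/, /z/.

ðodɔθə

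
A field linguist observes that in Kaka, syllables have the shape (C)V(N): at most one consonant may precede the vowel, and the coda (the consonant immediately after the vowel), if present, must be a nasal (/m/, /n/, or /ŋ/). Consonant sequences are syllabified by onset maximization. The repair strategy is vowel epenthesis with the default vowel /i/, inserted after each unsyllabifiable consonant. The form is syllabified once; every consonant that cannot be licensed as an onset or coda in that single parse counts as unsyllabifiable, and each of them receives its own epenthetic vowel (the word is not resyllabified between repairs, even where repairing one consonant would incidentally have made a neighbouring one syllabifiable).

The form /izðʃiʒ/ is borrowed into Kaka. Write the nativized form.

Syllabifying with onset maximization leaves /z/, /ð/, /ʒ/ stranded (only a nasal (/m/, /n/, or /ŋ/) is licensed in coda position; onsets are limited to one consonant).
Epenthesis after each stranded consonant: /z/ → /zi/, /ð/ → /ði/, /ʒ/ → /ʒi/.

iziðiʃiʒi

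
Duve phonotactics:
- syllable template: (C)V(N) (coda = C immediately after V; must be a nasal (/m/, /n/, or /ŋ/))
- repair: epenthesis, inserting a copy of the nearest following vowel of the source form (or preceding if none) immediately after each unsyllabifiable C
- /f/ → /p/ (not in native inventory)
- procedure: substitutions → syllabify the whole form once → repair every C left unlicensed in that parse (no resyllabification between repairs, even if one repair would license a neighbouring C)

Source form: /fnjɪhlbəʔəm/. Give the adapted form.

Substitution: /f/ → /p/, giving /pnjɪhlbəʔəm/.
Syllabifying with onset maximization leaves /p/, /n/, /h/, /l/ stranded (only a nasal (/m/, /n/, or /ŋ/) is licensed in coda position; onsets are limited to one consonant).
Epenthesis after each stranded consonant: /p/ → /pɪ/, /n/ → /nɪ/, /h/ → /hə/, /l/ → /lə/.

pɪnɪjɪhələbəʔəm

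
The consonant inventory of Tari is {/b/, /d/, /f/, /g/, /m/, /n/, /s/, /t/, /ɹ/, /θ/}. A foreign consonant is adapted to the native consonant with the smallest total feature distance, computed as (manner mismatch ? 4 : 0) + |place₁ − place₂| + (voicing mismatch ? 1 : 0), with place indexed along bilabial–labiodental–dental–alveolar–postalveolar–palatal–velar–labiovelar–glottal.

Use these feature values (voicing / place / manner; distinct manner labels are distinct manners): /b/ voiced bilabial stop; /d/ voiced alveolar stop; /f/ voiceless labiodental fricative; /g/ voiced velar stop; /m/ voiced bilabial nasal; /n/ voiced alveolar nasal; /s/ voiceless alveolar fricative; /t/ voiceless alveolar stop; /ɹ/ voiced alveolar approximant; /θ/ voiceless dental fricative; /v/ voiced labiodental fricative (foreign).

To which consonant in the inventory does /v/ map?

/f/ is closest: same manner (fricative), place distance 0 (labiodental→labiodental), voicing differs (+1); total 1. Next closest is /θ/ at distance 2.

f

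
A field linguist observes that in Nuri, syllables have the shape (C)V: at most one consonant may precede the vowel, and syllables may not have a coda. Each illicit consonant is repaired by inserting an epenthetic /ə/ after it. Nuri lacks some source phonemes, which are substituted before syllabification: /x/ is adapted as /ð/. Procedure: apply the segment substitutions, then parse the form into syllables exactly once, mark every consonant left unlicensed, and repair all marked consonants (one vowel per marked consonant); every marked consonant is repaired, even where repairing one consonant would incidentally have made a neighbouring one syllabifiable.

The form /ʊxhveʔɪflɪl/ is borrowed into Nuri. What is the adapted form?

ʊðəhəveʔɪfəlɪlə

Substitution: /x/ → /ð/, giving /ʊðhveʔɪflɪl/.
Under (C)V, the unsyllabifiable consonants are /ð/, /h/, /f/, /l/ (no codas are permitted; onsets are limited to one consonant).
Epenthesis after each stranded consonant: /ð/ → /ðə/, /h/ → /hə/, /f/ → /fə/, /l/ → /lə/.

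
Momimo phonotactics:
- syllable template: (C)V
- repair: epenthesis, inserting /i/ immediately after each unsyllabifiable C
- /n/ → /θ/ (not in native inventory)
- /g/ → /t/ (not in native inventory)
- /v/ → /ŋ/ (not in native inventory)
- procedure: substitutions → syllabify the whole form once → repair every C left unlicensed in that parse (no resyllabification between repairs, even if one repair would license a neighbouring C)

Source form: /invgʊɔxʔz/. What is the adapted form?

iθiŋitʊɔxiʔizi

Substitution: /n/ → /θ/, /v/ → /ŋ/, /g/ → /t/, giving /iθŋtʊɔxʔz/.
Syllabifying with onset maximization leaves /θ/, /ŋ/, /x/, /ʔ/, /z/ stranded (no codas are permitted; onsets are limited to one consonant).
Inserting the epenthetic vowel yields /θ/ → /θi/, /ŋ/ → /ŋi/, /x/ → /xi/, /ʔ/ → /ʔi/, /z/ → /zi/.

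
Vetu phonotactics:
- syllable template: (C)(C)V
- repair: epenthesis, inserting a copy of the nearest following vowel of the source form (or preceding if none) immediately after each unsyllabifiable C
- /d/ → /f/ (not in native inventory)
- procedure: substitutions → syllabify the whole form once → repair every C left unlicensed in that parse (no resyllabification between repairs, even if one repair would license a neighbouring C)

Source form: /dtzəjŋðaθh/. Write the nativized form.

fətzəjaŋðaθaha

Substitution: /d/ → /f/, giving /ftzəjŋðaθh/.
The consonants /f/, /j/, /θ/, /h/ cannot be parsed into a legal (C)(C)V syllable (no codas are permitted; onsets may contain at most 2 consonants).
Each unlicensed consonant becomes the onset of a new syllable: /f/ → /fə/, /j/ → /ja/, /θ/ → /θa/, /h/ → /ha/.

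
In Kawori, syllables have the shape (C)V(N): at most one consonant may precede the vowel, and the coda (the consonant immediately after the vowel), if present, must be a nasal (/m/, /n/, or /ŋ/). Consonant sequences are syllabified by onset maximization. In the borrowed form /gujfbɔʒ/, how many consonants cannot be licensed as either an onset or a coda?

Syllabifying with onset maximization leaves /j/, /f/, /ʒ/ stranded (only a nasal (/m/, /n/, or /ŋ/) is licensed in coda position; onsets are limited to one consonant).

3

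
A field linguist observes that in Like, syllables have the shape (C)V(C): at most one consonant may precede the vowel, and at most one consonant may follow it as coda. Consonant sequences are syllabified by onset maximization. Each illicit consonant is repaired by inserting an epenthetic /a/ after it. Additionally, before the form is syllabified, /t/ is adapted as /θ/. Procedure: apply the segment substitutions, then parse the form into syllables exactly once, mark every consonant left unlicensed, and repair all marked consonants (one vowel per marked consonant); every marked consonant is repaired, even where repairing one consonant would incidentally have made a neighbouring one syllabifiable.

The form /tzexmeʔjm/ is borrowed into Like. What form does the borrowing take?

Substitution: /t/ → /θ/, giving /θzexmeʔjm/.
Syllabifying with onset maximization leaves /θ/, /j/, /m/ stranded (at most one coda consonant is licensed; onsets are limited to one consonant).
Epenthesis after each stranded consonant: /θ/ → /θa/, /j/ → /ja/, /m/ → /ma/.

θazexmeʔjama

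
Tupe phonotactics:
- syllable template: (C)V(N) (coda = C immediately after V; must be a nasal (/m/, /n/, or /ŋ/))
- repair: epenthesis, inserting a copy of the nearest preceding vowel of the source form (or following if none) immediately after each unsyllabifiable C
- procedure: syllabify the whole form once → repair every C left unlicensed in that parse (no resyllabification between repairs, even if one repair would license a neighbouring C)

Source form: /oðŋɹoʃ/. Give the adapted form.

oðoŋoɹoʃo

Under (C)V(N), the unsyllabifiable consonants are /ð/, /ŋ/, /ʃ/ (only a nasal (/m/, /n/, or /ŋ/) is licensed in coda position; onsets are limited to one consonant).
Epenthesis after each stranded consonant: /ð/ → /ðo/, /ŋ/ → /ŋo/, /ʃ/ → /ʃo/.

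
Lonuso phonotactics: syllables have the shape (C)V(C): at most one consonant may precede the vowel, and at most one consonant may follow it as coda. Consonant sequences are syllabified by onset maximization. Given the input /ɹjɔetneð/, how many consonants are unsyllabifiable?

1

Under (C)V(C), the unsyllabifiable consonants are /ɹ/ (at most one coda consonant is licensed; onsets are limited to one consonant).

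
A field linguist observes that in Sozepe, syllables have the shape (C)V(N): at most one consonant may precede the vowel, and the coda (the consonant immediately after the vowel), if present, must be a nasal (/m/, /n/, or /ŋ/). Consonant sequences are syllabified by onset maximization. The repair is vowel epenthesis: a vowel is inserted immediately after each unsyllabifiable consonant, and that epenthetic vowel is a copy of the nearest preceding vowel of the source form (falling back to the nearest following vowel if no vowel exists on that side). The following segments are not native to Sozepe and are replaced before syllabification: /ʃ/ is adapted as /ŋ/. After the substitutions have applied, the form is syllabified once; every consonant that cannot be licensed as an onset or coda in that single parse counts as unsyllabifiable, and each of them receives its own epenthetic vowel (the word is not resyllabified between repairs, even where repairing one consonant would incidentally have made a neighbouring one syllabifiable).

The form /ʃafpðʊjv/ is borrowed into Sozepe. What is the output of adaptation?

ŋafapaðʊjʊvʊ

Substitution: /ʃ/ → /ŋ/, giving /ŋafpðʊjv/.
Under (C)V(N), the unsyllabifiable consonants are /f/, /p/, /j/, /v/ (only a nasal (/m/, /n/, or /ŋ/) is licensed in coda position; onsets are limited to one consonant).
Each unlicensed consonant becomes the onset of a new syllable: /f/ → /fa/, /p/ → /pa/, /j/ → /jʊ/, /v/ → /vʊ/.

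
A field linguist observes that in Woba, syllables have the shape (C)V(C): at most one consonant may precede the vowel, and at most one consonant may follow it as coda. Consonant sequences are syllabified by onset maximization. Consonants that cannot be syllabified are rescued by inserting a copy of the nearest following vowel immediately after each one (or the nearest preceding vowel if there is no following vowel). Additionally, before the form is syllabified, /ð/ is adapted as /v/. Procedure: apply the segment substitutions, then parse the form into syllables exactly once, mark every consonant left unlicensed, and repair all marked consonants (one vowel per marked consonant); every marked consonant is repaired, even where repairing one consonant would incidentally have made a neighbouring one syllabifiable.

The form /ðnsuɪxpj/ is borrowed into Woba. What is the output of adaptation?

vunusuɪxpɪjɪ

Substitution: /ð/ → /v/, giving /vnsuɪxpj/.
Syllabifying with onset maximization leaves /v/, /n/, /p/, /j/ stranded (at most one coda consonant is licensed; onsets are limited to one consonant).
Inserting the epenthetic vowel yields /v/ → /vu/, /n/ → /nu/, /p/ → /pɪ/, /j/ → /jɪ/.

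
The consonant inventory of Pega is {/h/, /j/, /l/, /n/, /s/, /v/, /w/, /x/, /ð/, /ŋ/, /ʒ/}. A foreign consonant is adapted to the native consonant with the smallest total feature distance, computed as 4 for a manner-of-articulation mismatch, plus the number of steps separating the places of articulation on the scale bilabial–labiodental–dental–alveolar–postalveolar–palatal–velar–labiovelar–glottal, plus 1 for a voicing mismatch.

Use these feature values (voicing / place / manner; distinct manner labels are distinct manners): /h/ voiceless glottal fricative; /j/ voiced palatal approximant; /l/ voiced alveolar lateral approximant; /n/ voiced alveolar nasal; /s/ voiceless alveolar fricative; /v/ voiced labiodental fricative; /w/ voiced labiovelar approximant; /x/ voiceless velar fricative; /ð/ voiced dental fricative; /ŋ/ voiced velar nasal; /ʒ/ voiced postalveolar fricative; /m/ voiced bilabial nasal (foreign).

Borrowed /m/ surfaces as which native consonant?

/n/ is closest: same manner (nasal), place distance 3 (bilabial→alveolar), same voicing; total 3. Next closest is /v/ at distance 5.

n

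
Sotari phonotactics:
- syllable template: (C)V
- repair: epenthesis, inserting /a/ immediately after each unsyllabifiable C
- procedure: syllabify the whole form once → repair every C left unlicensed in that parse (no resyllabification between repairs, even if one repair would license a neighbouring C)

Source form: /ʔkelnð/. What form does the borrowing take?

ʔakelanaða

Under (C)V, the unsyllabifiable consonants are /ʔ/, /l/, /n/, /ð/ (no codas are permitted; onsets are limited to one consonant).
Inserting the epenthetic vowel yields /ʔ/ → /ʔa/, /l/ → /la/, /n/ → /na/, /ð/ → /ða/.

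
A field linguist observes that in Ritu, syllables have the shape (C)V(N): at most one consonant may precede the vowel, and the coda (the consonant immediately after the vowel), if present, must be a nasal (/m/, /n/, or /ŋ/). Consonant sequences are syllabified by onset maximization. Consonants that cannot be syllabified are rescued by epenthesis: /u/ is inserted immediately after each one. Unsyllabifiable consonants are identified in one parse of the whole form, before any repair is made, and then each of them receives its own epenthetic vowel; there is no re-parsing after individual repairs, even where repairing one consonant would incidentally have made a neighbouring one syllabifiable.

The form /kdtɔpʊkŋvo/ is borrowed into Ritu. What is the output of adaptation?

kudutɔpʊkuŋuvo

The consonants /k/, /d/, /k/, /ŋ/ cannot be parsed into a legal (C)V(N) syllable (only a nasal (/m/, /n/, or /ŋ/) is licensed in coda position; onsets are limited to one consonant).
Each unlicensed consonant becomes the onset of a new syllable: /k/ → /ku/, /d/ → /du/, /k/ → /ku/, /ŋ/ → /ŋu/.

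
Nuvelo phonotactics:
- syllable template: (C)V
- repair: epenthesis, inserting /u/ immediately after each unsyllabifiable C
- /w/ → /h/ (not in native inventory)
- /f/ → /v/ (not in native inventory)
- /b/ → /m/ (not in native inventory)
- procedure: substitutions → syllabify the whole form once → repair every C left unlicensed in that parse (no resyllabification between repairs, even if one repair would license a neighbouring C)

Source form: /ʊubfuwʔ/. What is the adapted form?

ʊumuvuhuʔu

Substitution: /b/ → /m/, /f/ → /v/, /w/ → /h/, giving /ʊumvuhʔ/.
Under (C)V, the unsyllabifiable consonants are /m/, /h/, /ʔ/ (no codas are permitted; onsets are limited to one consonant).
Each unlicensed consonant becomes the onset of a new syllable: /m/ → /mu/, /h/ → /hu/, /ʔ/ → /ʔu/.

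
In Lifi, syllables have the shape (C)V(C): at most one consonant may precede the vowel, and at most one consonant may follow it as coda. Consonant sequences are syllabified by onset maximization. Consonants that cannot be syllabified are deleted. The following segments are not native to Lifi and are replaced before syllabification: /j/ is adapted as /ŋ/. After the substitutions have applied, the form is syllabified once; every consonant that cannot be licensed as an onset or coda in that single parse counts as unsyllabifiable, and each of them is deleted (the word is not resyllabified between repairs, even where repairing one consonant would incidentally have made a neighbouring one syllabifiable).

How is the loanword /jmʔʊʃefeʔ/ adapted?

ʔʊʃefeʔ

Substitution: /j/ → /ŋ/, giving /ŋmʔʊʃefeʔ/.
Under (C)V(C), the unsyllabifiable consonants are /ŋ/, /m/ (at most one coda consonant is licensed; onsets are limited to one consonant).
Deletion applies to /ŋ/, /m/.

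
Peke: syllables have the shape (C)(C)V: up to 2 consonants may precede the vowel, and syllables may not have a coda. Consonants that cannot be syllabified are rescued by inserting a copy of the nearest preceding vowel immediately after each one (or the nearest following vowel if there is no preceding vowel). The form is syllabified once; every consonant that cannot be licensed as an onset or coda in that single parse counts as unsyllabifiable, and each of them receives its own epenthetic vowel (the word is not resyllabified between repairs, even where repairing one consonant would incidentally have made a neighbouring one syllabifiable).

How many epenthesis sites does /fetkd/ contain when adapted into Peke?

The unsyllabifiable consonants are /t/, /k/, /d/; each receives one epenthetic vowel.

3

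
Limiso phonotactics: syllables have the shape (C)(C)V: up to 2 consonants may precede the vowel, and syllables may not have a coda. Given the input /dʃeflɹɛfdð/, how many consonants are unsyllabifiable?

4

Under (C)(C)V, the unsyllabifiable consonants are /f/, /f/, /d/, /ð/ (no codas are permitted; onsets may contain at most 2 consonants).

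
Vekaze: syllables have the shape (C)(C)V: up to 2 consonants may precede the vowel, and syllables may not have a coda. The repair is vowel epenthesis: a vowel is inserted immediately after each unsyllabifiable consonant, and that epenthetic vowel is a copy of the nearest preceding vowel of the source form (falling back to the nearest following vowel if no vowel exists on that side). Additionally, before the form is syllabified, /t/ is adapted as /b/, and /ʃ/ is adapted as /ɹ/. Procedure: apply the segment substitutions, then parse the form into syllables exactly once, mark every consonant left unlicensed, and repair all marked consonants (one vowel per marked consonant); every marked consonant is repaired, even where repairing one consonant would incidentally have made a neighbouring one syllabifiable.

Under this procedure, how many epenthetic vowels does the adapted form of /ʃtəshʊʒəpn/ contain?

After substitution the input is /ɹbəshʊʒəpn/.
The unsyllabifiable consonants are /p/, /n/; each receives one epenthetic vowel.

2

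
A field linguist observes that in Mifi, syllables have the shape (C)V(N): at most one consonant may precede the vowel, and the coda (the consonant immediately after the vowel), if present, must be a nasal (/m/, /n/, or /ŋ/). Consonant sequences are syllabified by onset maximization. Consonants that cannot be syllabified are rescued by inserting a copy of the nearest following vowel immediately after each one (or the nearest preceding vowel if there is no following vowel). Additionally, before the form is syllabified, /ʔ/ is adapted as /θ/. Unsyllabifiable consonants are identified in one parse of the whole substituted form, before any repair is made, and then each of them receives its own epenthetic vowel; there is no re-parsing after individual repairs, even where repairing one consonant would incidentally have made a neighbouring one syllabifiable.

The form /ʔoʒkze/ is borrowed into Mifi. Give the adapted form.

Substitution: /ʔ/ → /θ/, giving /θoʒkze/.
Syllabifying with onset maximization leaves /ʒ/, /k/ stranded (only a nasal (/m/, /n/, or /ŋ/) is licensed in coda position; onsets are limited to one consonant).
Each unlicensed consonant becomes the onset of a new syllable: /ʒ/ → /ʒe/, /k/ → /ke/.

θoʒekeze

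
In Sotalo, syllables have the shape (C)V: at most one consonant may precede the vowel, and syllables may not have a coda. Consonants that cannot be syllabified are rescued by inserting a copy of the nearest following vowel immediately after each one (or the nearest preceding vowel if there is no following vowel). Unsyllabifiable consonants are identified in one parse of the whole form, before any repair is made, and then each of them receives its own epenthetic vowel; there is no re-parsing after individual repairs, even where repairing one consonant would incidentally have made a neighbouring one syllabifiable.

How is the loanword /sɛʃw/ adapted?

The consonants /ʃ/, /w/ cannot be parsed into a legal (C)V syllable (no codas are permitted; onsets are limited to one consonant).
Inserting the epenthetic vowel yields /ʃ/ → /ʃɛ/, /w/ → /wɛ/.

sɛʃɛwɛ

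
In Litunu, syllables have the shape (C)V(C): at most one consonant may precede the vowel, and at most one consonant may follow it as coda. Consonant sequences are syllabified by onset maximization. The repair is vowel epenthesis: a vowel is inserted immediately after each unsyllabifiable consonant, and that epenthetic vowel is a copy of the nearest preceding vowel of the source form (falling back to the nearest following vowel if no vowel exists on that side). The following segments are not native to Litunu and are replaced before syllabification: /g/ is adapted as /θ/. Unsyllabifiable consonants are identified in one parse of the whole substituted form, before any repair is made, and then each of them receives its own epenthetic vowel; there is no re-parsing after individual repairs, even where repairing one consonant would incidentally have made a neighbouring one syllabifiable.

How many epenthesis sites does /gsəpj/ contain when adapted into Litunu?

After substitution the input is /θsəpj/.
The unsyllabifiable consonants are /θ/, /j/; each receives one epenthetic vowel.

2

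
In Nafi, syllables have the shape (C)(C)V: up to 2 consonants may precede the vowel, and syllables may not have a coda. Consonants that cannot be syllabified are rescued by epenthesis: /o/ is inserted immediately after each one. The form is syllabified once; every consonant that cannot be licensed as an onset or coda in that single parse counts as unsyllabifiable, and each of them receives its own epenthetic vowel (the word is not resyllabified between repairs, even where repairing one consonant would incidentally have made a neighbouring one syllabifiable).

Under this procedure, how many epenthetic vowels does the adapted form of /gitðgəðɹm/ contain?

4

The unsyllabifiable consonants are /t/, /ð/, /ɹ/, /m/; each receives one epenthetic vowel.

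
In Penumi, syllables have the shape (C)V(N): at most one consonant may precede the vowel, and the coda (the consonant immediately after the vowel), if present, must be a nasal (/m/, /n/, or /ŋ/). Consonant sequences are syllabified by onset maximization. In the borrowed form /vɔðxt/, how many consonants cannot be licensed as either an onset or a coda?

Syllabifying with onset maximization leaves /ð/, /x/, /t/ stranded (only a nasal (/m/, /n/, or /ŋ/) is licensed in coda position; onsets are limited to one consonant).

3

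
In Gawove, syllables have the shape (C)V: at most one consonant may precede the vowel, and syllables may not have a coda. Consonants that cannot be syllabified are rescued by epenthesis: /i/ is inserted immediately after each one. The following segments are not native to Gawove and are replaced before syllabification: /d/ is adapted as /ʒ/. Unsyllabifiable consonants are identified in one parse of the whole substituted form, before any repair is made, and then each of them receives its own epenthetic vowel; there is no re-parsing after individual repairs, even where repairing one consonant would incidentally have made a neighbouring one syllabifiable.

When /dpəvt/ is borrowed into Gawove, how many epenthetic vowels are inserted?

3

After substitution the input is /ʒpəvt/.
The unsyllabifiable consonants are /ʒ/, /v/, /t/; each receives one epenthetic vowel.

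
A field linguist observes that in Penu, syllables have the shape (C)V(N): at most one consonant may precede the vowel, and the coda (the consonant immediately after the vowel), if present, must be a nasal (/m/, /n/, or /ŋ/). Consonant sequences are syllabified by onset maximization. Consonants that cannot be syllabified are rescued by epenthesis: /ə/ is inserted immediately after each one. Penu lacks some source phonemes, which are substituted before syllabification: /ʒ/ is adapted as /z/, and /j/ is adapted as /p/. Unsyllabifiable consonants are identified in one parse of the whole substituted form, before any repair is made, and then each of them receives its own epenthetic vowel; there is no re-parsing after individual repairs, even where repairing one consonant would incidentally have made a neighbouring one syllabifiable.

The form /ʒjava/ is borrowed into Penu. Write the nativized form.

Substitution: /ʒ/ → /z/, /j/ → /p/, giving /zpava/.
Under (C)V(N), the unsyllabifiable consonants are /z/ (only a nasal (/m/, /n/, or /ŋ/) is licensed in coda position; onsets are limited to one consonant).
Inserting the epenthetic vowel yields /z/ → /zə/.

zəpava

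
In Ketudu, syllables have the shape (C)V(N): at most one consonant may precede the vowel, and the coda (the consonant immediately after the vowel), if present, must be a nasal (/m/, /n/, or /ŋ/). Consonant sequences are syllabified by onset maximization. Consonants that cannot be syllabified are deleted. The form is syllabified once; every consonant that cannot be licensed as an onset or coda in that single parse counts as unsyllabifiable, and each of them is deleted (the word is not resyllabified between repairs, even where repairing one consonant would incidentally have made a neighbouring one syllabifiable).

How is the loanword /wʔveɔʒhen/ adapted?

Syllabifying with onset maximization leaves /w/, /ʔ/, /ʒ/ stranded (only a nasal (/m/, /n/, or /ŋ/) is licensed in coda position; onsets are limited to one consonant).
Deletion applies to /w/, /ʔ/, /ʒ/.

veɔhen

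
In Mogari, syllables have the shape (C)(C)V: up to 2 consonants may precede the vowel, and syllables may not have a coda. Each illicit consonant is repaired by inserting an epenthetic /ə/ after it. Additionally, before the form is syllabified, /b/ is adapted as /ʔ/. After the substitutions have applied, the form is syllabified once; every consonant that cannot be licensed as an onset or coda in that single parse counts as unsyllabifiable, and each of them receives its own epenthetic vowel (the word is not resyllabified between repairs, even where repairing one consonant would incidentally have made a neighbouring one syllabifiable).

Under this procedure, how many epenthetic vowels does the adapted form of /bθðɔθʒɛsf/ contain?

3

After substitution the input is /ʔθðɔθʒɛsf/.
The unsyllabifiable consonants are /ʔ/, /s/, /f/; each receives one epenthetic vowel.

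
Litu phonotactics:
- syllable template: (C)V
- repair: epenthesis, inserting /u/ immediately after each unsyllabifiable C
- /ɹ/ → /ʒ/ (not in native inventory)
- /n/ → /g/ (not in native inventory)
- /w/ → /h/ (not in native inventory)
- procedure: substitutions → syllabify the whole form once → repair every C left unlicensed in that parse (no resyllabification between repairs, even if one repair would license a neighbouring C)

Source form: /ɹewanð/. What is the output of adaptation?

ʒehaguðu

Substitution: /ɹ/ → /ʒ/, /w/ → /h/, /n/ → /g/, giving /ʒehagð/.
The consonants /g/, /ð/ cannot be parsed into a legal (C)V syllable (no codas are permitted; onsets are limited to one consonant).
Inserting the epenthetic vowel yields /g/ → /gu/, /ð/ → /ðu/.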